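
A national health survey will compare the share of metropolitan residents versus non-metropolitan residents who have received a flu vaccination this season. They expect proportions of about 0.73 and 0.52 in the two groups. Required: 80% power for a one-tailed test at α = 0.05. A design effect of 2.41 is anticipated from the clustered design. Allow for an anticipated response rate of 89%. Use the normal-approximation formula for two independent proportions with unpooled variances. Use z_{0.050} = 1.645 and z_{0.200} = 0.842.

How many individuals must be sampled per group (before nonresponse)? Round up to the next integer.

n = (z_α + z_β)² · [p₁(1−p₁) + p₂(1−p₂)] / (p₁ − p₂)²
  = (1.645 + 0.842)² · (0.73·0.27 + 0.52·0.48) / (0.21)²
  = (2.487)² · (0.1971 + 0.2496) / 0.0441
  = 6.1852 · 0.4467 / 0.0441
  = 62.65
Design effect: 2.41 × 62.65 = 150.99.
Adjust for 89% response: 150.99 / 0.89 = 169.65.
Round up → n = 170 per group.

n = 170 per group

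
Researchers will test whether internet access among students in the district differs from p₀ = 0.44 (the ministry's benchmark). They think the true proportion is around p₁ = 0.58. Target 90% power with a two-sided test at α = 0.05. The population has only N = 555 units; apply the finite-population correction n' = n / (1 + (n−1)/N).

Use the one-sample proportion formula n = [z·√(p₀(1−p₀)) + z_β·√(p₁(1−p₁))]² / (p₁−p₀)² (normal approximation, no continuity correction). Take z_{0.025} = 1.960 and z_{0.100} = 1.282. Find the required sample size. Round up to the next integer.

n = [z_{α/2}·√(p₀q₀) + z_β·√(p₁q₁)]² / (p₁ − p₀)²
  = [1.960·√(0.44·0.56) + 1.282·√(0.58·0.42)]² / (0.14)²
  = [1.960·0.4964 + 1.282·0.4936]² / 0.0196
  = [1.6057]² / 0.0196
  = 131.54
Finite-population correction (N = 555): 131.54 / (1 + (131.54 − 1)/555) = 106.49.
Round up → n = 107.

n = 107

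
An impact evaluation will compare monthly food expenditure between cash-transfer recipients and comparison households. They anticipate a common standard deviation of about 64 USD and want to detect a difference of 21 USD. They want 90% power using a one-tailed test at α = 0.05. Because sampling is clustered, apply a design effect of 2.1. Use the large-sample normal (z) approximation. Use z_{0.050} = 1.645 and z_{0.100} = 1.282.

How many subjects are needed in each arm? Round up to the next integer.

n = (z_α + z_β)² · (σ₁² + σ₂²) / δ²
  = (1.645 + 1.282)² · (2·64² = 8192) / 21²
  = 8.5673 · 8192 / 441
  = 159.15
Design effect: 2.1 × 159.15 = 334.21.
Round up → n = 335 per group.

n = 335 per group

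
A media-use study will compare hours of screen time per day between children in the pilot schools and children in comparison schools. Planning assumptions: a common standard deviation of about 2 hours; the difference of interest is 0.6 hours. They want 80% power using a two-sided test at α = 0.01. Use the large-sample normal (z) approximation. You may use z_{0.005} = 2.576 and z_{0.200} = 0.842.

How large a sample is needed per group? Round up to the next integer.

n = (z_{α/2} + z_β)² · (σ₁² + σ₂²) / δ²
  = (2.576 + 0.842)² · (2·2² = 8) / 0.6²
  = 11.6827 · 8 / 0.36
  = 259.62
Round up → n = 260 per group.

n = 260 per group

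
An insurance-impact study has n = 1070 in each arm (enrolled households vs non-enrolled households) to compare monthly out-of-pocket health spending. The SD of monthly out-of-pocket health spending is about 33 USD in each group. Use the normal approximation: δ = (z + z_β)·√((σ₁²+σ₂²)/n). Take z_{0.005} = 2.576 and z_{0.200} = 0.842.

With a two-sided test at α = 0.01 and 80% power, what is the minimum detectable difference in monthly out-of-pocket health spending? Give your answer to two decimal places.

Minimum detectable difference ≈ 4.88 USD

δ = (z_{α/2} + z_β) · √((σ₁²+σ₂²)/n)
  = (2.576 + 0.842) · √(2178/1070)
  = 3.418 · √2.0355
  = 3.418 · 1.4267
  = 4.8765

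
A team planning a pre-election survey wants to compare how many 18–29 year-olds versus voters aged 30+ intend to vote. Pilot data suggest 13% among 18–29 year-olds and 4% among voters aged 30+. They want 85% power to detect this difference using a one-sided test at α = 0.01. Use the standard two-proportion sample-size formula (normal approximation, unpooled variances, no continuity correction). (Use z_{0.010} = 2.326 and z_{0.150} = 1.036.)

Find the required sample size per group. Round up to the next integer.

n = 212 per group

n = (z_α + z_β)² · [p₁(1−p₁) + p₂(1−p₂)] / (p₁ − p₂)²
  = (2.326 + 1.036)² · (0.13·0.87 + 0.04·0.96) / (0.09)²
  = (3.362)² · (0.1131 + 0.0384) / 0.0081
  = 11.3030 · 0.1515 / 0.0081
  = 211.41
Round up → n = 212 per group.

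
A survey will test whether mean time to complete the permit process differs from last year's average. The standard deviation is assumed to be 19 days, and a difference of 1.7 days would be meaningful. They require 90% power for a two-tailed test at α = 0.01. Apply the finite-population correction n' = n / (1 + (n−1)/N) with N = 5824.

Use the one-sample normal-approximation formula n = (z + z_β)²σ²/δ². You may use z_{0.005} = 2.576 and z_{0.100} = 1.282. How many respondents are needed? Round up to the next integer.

n = 1410

n = (z_{α/2} + z_β)² · σ² / δ²
  = (2.576 + 1.282)² · 19² / 1.7²
  = 14.8842 · 361 / 2.89
  = 1859.23
Finite-population correction (N = 5824): 1859.23 / (1 + (1859.23 − 1)/5824) = 1409.51.
Round up → n = 1410.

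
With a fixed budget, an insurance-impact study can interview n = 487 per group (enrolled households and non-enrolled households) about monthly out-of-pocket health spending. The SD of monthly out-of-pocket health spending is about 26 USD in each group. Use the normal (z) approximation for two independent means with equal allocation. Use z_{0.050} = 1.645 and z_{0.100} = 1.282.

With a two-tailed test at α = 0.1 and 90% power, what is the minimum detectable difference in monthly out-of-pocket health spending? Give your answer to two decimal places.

Minimum detectable difference ≈ 4.88 USD

δ = (z_{α/2} + z_β) · √((σ₁²+σ₂²)/n)
  = (1.645 + 1.282) · √(1352/487)
  = 2.927 · √2.7762
  = 2.927 · 1.6662
  = 4.8769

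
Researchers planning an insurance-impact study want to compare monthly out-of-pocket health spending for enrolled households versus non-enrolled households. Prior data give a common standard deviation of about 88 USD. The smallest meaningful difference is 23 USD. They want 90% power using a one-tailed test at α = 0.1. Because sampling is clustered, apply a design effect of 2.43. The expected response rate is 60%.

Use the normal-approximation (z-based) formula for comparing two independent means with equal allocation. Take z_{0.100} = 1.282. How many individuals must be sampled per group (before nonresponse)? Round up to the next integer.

n = (z_α + z_β)² · (σ₁² + σ₂²) / δ²
  = (1.282 + 1.282)² · (2·88² = 15488) / 23²
  = 6.5741 · 15488 / 529
  = 192.48
Design effect: 2.43 × 192.48 = 467.72.
Adjust for 60% response: 467.72 / 0.60 = 779.53.
Round up → n = 780 per group.

n = 780 per group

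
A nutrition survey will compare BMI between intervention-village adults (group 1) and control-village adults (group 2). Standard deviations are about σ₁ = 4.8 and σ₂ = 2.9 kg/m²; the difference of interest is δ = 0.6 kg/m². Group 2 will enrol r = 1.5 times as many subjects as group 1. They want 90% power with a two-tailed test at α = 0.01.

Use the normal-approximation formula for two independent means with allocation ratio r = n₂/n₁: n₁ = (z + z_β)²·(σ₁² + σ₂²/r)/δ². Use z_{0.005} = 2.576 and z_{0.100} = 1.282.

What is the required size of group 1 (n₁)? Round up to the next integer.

n₁ = (z_{α/2} + z_β)² · (σ₁² + σ₂²/r) / δ²
   = (2.576 + 1.282)² · (4.8² + 2.9²/1.5) / 0.6²
   = 14.8842 · (23.04 + 5.6067) / 0.36
   = 14.8842 · 28.6467 / 0.36
   = 1184.39
Round up → n₁ = 1185; n₂ = r·n₁ = 1.5 × 1185 = 1778.

n₁ = 1185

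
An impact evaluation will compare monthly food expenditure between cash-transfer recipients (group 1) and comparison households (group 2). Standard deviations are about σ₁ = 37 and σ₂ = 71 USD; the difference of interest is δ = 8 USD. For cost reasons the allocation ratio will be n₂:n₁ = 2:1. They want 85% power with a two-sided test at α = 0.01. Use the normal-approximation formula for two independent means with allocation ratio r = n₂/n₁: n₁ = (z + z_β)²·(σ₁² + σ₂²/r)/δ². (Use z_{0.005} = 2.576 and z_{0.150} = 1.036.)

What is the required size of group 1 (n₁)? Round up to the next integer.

n₁ = 793

n₁ = (z_{α/2} + z_β)² · (σ₁² + σ₂²/r) / δ²
   = (2.576 + 1.036)² · (37² + 71²/2) / 8²
   = 13.0465 · (1369 + 2520.5) / 64
   = 13.0465 · 3889.5 / 64
   = 792.88
Round up → n₁ = 793; n₂ = r·n₁ = 2 × 793 = 1586.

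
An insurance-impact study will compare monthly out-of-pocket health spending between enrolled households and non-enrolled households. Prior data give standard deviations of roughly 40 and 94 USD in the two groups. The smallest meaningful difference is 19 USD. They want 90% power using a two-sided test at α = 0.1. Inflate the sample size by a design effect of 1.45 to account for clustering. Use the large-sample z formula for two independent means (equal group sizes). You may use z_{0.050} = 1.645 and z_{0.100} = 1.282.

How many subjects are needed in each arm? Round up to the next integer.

n = (z_{α/2} + z_β)² · (σ₁² + σ₂²) / δ²
  = (1.645 + 1.282)² · (40² + 94² = 10436) / 19²
  = 8.5673 · 10436 / 361
  = 247.67
Design effect: 1.45 × 247.67 = 359.12.
Round up → n = 360 per group.

n = 360 per group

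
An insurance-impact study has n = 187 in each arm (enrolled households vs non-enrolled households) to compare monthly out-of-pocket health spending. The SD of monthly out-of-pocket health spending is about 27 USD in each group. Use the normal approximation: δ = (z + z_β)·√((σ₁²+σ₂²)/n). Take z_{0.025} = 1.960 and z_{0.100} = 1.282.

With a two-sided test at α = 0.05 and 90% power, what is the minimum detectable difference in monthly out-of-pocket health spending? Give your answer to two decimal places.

Minimum detectable difference ≈ 9.05 USD

δ = (z_{α/2} + z_β) · √((σ₁²+σ₂²)/n)
  = (1.960 + 1.282) · √(1458/187)
  = 3.242 · √7.7968
  = 3.242 · 2.7923
  = 9.0526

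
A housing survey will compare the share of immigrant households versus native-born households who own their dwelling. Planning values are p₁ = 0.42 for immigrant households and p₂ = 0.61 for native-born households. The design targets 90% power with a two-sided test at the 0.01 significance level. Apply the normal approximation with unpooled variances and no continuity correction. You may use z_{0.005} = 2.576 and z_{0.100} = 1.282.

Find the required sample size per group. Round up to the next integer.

n = (z_{α/2} + z_β)² · [p₁(1−p₁) + p₂(1−p₂)] / (p₁ − p₂)²
  = (2.576 + 1.282)² · (0.42·0.58 + 0.61·0.39) / (-0.19)²
  = (3.858)² · (0.2436 + 0.2379) / 0.0361
  = 14.8842 · 0.4815 / 0.0361
  = 198.52
Round up → n = 199 per group.

n = 199 per group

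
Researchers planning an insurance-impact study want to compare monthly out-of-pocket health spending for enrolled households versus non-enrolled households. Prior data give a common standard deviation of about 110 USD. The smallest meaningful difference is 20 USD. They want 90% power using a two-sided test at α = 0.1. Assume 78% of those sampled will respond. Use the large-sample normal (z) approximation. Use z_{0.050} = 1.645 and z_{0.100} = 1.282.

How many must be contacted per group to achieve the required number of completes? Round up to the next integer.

n = (z_{α/2} + z_β)² · (σ₁² + σ₂²) / δ²
  = (1.645 + 1.282)² · (2·110² = 24200) / 20²
  = 8.5673 · 24200 / 400
  = 518.32
Adjust for 78% response: 518.32 / 0.78 = 664.52.
Round up → n = 665 per group.

n = 665 per group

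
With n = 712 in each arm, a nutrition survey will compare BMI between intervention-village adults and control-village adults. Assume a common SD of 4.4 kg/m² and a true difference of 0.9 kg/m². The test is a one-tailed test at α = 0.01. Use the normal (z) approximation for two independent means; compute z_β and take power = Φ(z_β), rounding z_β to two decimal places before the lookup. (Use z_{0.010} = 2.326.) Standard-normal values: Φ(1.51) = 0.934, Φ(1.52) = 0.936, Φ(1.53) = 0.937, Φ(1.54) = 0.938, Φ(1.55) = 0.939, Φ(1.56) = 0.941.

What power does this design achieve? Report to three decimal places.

Power ≈ 0.937

z_β = δ·√(n/(σ₁²+σ₂²)) − z_α
    = 0.9 · √(712/38.72) − 2.326
    = 0.9 · 4.28817 − 2.326
    = 3.8594 − 2.326 = 1.5334 → 1.53
Power = Φ(1.53) = 0.937.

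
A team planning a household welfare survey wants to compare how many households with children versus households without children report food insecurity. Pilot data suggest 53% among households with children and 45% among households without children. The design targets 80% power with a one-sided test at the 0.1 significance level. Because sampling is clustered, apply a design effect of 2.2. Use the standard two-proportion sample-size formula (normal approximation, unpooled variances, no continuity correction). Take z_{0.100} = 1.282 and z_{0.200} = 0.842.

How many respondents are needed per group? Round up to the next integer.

n = 771 per group

n = (z_α + z_β)² · [p₁(1−p₁) + p₂(1−p₂)] / (p₁ − p₂)²
  = (1.282 + 0.842)² · (0.53·0.47 + 0.45·0.55) / (0.08)²
  = (2.124)² · (0.2491 + 0.2475) / 0.0064
  = 4.5114 · 0.4966 / 0.0064
  = 350.05
Design effect: 2.2 × 350.05 = 770.12.
Round up → n = 771 per group.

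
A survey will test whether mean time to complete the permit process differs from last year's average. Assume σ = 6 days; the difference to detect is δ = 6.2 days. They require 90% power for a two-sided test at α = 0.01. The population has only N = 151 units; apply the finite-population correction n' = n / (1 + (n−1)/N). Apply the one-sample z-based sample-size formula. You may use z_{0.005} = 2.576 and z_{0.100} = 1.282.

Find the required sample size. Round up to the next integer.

n = (z_{α/2} + z_β)² · σ² / δ²
  = (2.576 + 1.282)² · 6² / 6.2²
  = 14.8842 · 36 / 38.44
  = 13.94
Finite-population correction (N = 151): 13.94 / (1 + (13.94 − 1)/151) = 12.84.
Round up → n = 13.

n = 13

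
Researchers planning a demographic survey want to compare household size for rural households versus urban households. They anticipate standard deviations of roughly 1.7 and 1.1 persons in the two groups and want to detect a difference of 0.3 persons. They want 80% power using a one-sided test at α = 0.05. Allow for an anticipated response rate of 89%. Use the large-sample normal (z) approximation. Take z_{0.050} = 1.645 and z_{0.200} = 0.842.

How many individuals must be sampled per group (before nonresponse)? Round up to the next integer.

n = (z_α + z_β)² · (σ₁² + σ₂²) / δ²
  = (1.645 + 0.842)² · (1.7² + 1.1² = 4.1) / 0.3²
  = 6.1852 · 4.1 / 0.09
  = 281.77
Adjust for 89% response: 281.77 / 0.89 = 316.59.
Round up → n = 317 per group.

n = 317 per group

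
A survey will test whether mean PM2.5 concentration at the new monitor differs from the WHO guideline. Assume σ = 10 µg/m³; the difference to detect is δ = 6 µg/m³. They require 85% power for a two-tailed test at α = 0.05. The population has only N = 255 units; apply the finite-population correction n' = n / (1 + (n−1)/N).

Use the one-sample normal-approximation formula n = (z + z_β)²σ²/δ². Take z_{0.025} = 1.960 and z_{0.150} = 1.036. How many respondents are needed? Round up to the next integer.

n = (z_{α/2} + z_β)² · σ² / δ²
  = (1.960 + 1.036)² · 10² / 6²
  = 8.9760 · 100 / 36
  = 24.93
Finite-population correction (N = 255): 24.93 / (1 + (24.93 − 1)/255) = 22.79.
Round up → n = 23.

n = 23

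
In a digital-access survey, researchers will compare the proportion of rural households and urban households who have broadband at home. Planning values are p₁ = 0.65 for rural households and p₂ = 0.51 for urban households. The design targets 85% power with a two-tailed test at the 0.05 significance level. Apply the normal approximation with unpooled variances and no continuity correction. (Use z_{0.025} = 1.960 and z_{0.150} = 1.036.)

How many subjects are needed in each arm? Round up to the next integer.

n = 219 per group

n = (z_{α/2} + z_β)² · [p₁(1−p₁) + p₂(1−p₂)] / (p₁ − p₂)²
  = (1.960 + 1.036)² · (0.65·0.35 + 0.51·0.49) / (0.14)²
  = (2.996)² · (0.2275 + 0.2499) / 0.0196
  = 8.9760 · 0.4774 / 0.0196
  = 218.63
Round up → n = 219 per group.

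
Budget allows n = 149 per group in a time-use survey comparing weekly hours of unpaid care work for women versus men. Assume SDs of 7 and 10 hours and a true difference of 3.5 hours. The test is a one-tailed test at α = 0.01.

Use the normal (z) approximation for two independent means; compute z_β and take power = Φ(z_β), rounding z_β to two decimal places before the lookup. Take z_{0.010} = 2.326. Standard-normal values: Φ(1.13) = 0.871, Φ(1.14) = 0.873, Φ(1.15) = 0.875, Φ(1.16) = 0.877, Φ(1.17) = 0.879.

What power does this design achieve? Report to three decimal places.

Power ≈ 0.879

z_β = δ·√(n/(σ₁²+σ₂²)) − z_α
    = 3.5 · √(149/149) − 2.326
    = 3.5 · 1.00000 − 2.326
    = 3.5000 − 2.326 = 1.1740 → 1.17
Power = Φ(1.17) = 0.879.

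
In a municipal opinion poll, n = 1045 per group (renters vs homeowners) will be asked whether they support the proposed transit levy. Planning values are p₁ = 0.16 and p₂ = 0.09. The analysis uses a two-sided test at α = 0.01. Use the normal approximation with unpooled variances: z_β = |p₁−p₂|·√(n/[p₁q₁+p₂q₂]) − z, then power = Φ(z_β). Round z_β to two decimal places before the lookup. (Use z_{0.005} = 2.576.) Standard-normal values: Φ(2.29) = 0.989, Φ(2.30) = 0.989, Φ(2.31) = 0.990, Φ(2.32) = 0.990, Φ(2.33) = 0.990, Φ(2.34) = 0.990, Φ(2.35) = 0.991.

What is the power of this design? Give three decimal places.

z_β = |p₁−p₂|·√(n/[p₁q₁+p₂q₂]) − z_{α/2}
    = 0.07 · √(1045/0.2163) − 2.576
    = 0.07 · 69.5072 − 2.576
    = 4.8655 − 2.576 = 2.2895 → 2.29
Power = Φ(2.29) = 0.989.

Power ≈ 0.989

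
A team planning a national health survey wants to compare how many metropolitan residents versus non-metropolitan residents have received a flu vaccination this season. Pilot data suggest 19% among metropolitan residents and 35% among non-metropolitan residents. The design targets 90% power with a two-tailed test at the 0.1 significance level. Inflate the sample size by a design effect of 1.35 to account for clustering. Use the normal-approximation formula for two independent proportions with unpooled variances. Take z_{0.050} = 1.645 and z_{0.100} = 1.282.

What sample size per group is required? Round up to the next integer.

n = 173 per group

n = (z_{α/2} + z_β)² · [p₁(1−p₁) + p₂(1−p₂)] / (p₁ − p₂)²
  = (1.645 + 1.282)² · (0.19·0.81 + 0.35·0.65) / (-0.16)²
  = (2.927)² · (0.1539 + 0.2275) / 0.0256
  = 8.5673 · 0.3814 / 0.0256
  = 127.64
Design effect: 1.35 × 127.64 = 172.31.
Round up → n = 173 per group.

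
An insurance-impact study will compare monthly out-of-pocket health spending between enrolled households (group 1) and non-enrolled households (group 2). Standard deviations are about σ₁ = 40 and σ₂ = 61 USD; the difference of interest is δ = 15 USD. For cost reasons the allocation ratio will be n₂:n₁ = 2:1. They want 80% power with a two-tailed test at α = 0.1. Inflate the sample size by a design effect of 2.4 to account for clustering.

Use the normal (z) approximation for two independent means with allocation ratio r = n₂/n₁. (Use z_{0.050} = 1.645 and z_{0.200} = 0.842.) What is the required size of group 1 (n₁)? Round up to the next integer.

n₁ = 229

n₁ = (z_{α/2} + z_β)² · (σ₁² + σ₂²/r) / δ²
   = (1.645 + 0.842)² · (40² + 61²/2) / 15²
   = 6.1852 · (1600 + 1860.5) / 225
   = 6.1852 · 3460.5 / 225
   = 95.13
Design effect: 2.4 × 95.13 = 228.31.
Round up → n₁ = 229; n₂ = r·n₁ = 2 × 229 = 458.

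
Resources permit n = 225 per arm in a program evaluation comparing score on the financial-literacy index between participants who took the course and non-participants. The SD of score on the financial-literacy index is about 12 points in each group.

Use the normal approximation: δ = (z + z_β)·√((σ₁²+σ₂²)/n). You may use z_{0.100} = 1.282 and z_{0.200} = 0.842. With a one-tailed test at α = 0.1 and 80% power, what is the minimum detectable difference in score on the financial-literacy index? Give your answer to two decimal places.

Minimum detectable difference ≈ 2.40 points

δ = (z_α + z_β) · √((σ₁²+σ₂²)/n)
  = (1.282 + 0.842) · √(288/225)
  = 2.124 · √1.28
  = 2.124 · 1.1314
  = 2.4030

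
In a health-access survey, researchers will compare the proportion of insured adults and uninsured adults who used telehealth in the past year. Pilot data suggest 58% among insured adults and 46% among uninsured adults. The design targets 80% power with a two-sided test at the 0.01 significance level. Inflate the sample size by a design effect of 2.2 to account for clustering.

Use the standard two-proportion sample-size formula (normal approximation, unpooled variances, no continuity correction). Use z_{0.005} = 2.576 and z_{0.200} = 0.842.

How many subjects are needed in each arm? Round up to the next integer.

n = 879 per group

n = (z_{α/2} + z_β)² · [p₁(1−p₁) + p₂(1−p₂)] / (p₁ − p₂)²
  = (2.576 + 0.842)² · (0.58·0.42 + 0.46·0.54) / (0.12)²
  = (3.418)² · (0.2436 + 0.2484) / 0.0144
  = 11.6827 · 0.4920 / 0.0144
  = 399.16
Design effect: 2.2 × 399.16 = 878.15.
Round up → n = 879 per group.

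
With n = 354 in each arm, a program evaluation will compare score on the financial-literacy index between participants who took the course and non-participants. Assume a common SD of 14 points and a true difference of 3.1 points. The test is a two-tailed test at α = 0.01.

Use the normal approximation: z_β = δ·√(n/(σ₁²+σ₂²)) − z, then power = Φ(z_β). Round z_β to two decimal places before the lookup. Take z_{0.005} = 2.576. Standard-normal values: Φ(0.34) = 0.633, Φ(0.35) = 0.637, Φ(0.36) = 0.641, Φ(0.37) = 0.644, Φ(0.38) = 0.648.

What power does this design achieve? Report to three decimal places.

Power ≈ 0.644

z_β = δ·√(n/(σ₁²+σ₂²)) − z_{α/2}
    = 3.1 · √(354/392) − 2.576
    = 3.1 · 0.95030 − 2.576
    = 2.9459 − 2.576 = 0.3699 → 0.37
Power = Φ(0.37) = 0.644.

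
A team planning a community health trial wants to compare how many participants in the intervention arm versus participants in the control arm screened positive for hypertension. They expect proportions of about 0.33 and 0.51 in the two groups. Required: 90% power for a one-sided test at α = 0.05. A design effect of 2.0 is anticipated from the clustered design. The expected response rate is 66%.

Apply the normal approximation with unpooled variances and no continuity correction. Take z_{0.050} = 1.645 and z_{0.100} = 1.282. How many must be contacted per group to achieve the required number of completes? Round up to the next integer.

n = 378 per group

n = (z_α + z_β)² · [p₁(1−p₁) + p₂(1−p₂)] / (p₁ − p₂)²
  = (1.645 + 1.282)² · (0.33·0.67 + 0.51·0.49) / (-0.18)²
  = (2.927)² · (0.2211 + 0.2499) / 0.0324
  = 8.5673 · 0.4710 / 0.0324
  = 124.54
Design effect: 2.0 × 124.54 = 249.09.
Adjust for 66% response: 249.09 / 0.66 = 377.40.
Round up → n = 378 per group.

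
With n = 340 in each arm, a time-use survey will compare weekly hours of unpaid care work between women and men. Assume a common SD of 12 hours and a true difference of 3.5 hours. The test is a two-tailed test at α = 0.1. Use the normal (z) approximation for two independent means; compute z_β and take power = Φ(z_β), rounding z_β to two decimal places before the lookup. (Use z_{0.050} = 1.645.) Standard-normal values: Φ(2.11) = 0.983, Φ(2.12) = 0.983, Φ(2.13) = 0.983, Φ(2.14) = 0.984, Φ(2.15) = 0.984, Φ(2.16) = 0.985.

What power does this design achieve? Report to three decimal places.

z_β = δ·√(n/(σ₁²+σ₂²)) − z_{α/2}
    = 3.5 · √(340/288) − 1.645
    = 3.5 · 1.08653 − 1.645
    = 3.8029 − 1.645 = 2.1579 → 2.16
Power = Φ(2.16) = 0.985.

Power ≈ 0.985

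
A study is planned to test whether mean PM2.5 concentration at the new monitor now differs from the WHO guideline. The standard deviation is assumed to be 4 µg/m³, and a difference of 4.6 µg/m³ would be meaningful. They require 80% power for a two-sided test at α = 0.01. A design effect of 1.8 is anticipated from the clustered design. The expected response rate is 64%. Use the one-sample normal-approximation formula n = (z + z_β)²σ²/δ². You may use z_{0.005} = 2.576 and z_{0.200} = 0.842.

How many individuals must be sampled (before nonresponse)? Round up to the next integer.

n = (z_{α/2} + z_β)² · σ² / δ²
  = (2.576 + 0.842)² · 4² / 4.6²
  = 11.6827 · 16 / 21.16
  = 8.83
Design effect: 1.8 × 8.83 = 15.90.
Adjust for 64% response: 15.90 / 0.64 = 24.85.
Round up → n = 25.

n = 25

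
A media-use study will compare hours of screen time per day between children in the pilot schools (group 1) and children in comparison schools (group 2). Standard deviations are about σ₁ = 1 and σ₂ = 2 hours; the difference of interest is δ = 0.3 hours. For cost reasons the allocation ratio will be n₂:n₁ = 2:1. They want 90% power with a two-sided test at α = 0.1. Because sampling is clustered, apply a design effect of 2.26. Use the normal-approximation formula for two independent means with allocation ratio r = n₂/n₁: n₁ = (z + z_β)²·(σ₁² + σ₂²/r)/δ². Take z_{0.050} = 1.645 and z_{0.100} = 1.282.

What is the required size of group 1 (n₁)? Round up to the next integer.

n₁ = (z_{α/2} + z_β)² · (σ₁² + σ₂²/r) / δ²
   = (1.645 + 1.282)² · (1² + 2²/2) / 0.3²
   = 8.5673 · (1 + 2) / 0.09
   = 8.5673 · 3 / 0.09
   = 285.58
Design effect: 2.26 × 285.58 = 645.41.
Round up → n₁ = 646; n₂ = r·n₁ = 2 × 646 = 1292.

n₁ = 646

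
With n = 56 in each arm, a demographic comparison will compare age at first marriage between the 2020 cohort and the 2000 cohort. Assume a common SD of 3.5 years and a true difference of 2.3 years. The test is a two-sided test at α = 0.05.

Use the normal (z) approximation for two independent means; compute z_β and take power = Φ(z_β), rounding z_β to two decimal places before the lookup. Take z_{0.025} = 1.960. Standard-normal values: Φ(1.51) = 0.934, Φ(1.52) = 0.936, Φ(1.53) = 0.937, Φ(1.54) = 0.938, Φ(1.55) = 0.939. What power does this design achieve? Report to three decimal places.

Power ≈ 0.936

z_β = δ·√(n/(σ₁²+σ₂²)) − z_{α/2}
    = 2.3 · √(56/24.5) − 1.960
    = 2.3 · 1.51186 − 1.960
    = 3.4773 − 1.960 = 1.5173 → 1.52
Power = Φ(1.52) = 0.936.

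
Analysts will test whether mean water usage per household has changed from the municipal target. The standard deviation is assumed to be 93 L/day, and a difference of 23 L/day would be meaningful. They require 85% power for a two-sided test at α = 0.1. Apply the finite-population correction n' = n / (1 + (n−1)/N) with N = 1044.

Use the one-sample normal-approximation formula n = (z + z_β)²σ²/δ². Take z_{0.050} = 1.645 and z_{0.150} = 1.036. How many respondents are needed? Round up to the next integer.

n = 106

n = (z_{α/2} + z_β)² · σ² / δ²
  = (1.645 + 1.036)² · 93² / 23²
  = 7.1878 · 8649 / 529
  = 117.52
Finite-population correction (N = 1044): 117.52 / (1 + (117.52 − 1)/1044) = 105.72.
Round up → n = 106.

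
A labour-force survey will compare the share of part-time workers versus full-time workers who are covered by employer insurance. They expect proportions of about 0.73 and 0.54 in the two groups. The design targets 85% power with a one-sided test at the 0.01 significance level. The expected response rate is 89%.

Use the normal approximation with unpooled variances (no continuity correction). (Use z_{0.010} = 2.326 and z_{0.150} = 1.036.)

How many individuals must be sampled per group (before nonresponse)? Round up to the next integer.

n = 157 per group

n = (z_α + z_β)² · [p₁(1−p₁) + p₂(1−p₂)] / (p₁ − p₂)²
  = (2.326 + 1.036)² · (0.73·0.27 + 0.54·0.46) / (0.19)²
  = (3.362)² · (0.1971 + 0.2484) / 0.0361
  = 11.3030 · 0.4455 / 0.0361
  = 139.49
Adjust for 89% response: 139.49 / 0.89 = 156.73.
Round up → n = 157 per group.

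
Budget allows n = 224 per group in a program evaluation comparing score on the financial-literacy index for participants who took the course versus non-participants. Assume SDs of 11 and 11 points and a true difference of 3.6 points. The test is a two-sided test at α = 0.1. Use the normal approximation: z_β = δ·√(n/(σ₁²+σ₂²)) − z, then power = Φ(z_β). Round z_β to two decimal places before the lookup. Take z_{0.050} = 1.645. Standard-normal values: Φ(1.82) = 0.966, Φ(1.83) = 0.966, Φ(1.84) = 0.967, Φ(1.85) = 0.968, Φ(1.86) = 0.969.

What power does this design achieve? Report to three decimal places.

Power ≈ 0.966

z_β = δ·√(n/(σ₁²+σ₂²)) − z_{α/2}
    = 3.6 · √(224/242) − 1.645
    = 3.6 · 0.96209 − 1.645
    = 3.4635 − 1.645 = 1.8185 → 1.82
Power = Φ(1.82) = 0.966.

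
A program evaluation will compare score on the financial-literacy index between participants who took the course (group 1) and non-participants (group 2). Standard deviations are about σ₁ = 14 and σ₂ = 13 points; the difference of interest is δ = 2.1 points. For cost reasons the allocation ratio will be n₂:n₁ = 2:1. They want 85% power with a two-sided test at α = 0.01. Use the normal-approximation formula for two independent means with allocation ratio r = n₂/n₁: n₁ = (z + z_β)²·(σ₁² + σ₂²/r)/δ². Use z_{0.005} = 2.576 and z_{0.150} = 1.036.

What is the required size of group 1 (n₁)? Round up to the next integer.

n₁ = (z_{α/2} + z_β)² · (σ₁² + σ₂²/r) / δ²
   = (2.576 + 1.036)² · (14² + 13²/2) / 2.1²
   = 13.0465 · (196 + 84.5) / 4.41
   = 13.0465 · 280.5 / 4.41
   = 829.83
Round up → n₁ = 830; n₂ = r·n₁ = 2 × 830 = 1660.

n₁ = 830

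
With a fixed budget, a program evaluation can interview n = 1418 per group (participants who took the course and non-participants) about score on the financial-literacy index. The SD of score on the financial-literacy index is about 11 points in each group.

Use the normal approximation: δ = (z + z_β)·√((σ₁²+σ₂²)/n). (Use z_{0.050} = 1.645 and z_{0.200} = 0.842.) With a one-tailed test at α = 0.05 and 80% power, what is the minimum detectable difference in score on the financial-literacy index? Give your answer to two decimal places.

Minimum detectable difference ≈ 1.03 points

δ = (z_α + z_β) · √((σ₁²+σ₂²)/n)
  = (1.645 + 0.842) · √(242/1418)
  = 2.487 · √0.17066
  = 2.487 · 0.4131
  = 1.0274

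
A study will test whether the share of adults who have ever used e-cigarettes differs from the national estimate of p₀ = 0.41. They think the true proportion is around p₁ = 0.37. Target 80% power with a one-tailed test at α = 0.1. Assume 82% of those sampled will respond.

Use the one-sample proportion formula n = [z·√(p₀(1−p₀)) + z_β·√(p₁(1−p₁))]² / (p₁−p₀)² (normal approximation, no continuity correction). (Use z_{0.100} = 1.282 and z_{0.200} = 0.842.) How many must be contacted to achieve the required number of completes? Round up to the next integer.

n = 820

n = [z_α·√(p₀q₀) + z_β·√(p₁q₁)]² / (p₁ − p₀)²
  = [1.282·√(0.41·0.59) + 0.842·√(0.37·0.63)]² / (-0.04)²
  = [1.282·0.4918 + 0.842·0.4828]² / 0.0016
  = [1.0371]² / 0.0016
  = 672.17
Adjust for 82% response: 672.17 / 0.82 = 819.72.
Round up → n = 820.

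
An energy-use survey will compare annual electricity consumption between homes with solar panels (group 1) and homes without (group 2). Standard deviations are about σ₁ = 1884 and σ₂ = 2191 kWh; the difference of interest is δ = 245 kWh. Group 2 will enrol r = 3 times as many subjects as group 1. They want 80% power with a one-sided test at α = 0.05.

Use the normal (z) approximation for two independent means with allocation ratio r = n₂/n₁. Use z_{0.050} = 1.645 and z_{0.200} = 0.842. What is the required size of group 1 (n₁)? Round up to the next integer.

n₁ = (z_α + z_β)² · (σ₁² + σ₂²/r) / δ²
   = (1.645 + 0.842)² · (1884² + 2191²/3) / 245²
   = 6.1852 · (3549456 + 1600160.3) / 60025
   = 6.1852 · 5149616.3 / 60025
   = 530.63
Round up → n₁ = 531; n₂ = r·n₁ = 3 × 531 = 1593.

n₁ = 531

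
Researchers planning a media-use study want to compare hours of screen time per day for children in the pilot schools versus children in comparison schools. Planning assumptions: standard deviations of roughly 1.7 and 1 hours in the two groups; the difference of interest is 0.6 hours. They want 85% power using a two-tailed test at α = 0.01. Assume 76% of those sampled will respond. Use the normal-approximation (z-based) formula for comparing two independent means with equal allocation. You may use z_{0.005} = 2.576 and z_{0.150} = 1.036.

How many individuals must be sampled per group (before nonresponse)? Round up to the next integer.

n = 186 per group

n = (z_{α/2} + z_β)² · (σ₁² + σ₂²) / δ²
  = (2.576 + 1.036)² · (1.7² + 1² = 3.89) / 0.6²
  = 13.0465 · 3.89 / 0.36
  = 140.98
Adjust for 76% response: 140.98 / 0.76 = 185.49.
Round up → n = 186 per group.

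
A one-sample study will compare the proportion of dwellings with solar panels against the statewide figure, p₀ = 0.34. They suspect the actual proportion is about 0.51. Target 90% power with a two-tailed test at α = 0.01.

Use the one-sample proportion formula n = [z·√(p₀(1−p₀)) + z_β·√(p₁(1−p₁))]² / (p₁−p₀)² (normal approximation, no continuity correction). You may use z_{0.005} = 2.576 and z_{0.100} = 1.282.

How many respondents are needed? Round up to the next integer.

n = 120

n = [z_{α/2}·√(p₀q₀) + z_β·√(p₁q₁)]² / (p₁ − p₀)²
  = [2.576·√(0.34·0.66) + 1.282·√(0.51·0.49)]² / (0.17)²
  = [2.576·0.4737 + 1.282·0.4999]² / 0.0289
  = [1.8611]² / 0.0289
  = 119.86
Round up → n = 120.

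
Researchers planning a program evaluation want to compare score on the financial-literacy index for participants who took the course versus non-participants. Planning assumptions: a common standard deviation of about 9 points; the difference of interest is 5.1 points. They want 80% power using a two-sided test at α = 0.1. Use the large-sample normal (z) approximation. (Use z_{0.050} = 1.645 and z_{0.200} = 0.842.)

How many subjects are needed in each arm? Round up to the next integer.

n = 39 per group

n = (z_{α/2} + z_β)² · (σ₁² + σ₂²) / δ²
  = (1.645 + 0.842)² · (2·9² = 162) / 5.1²
  = 6.1852 · 162 / 26.01
  = 38.52
Round up → n = 39 per group.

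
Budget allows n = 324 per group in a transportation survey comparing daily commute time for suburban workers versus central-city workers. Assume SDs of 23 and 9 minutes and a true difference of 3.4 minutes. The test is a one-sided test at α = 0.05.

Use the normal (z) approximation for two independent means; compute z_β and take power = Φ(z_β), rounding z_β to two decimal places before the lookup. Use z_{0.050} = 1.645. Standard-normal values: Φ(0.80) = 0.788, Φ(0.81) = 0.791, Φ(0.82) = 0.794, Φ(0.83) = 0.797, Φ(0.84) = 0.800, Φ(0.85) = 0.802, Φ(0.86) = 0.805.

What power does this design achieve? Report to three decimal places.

z_β = δ·√(n/(σ₁²+σ₂²)) − z_α
    = 3.4 · √(324/610) − 1.645
    = 3.4 · 0.72880 − 1.645
    = 2.4779 − 1.645 = 0.8329 → 0.83
Power = Φ(0.83) = 0.797.

Power ≈ 0.797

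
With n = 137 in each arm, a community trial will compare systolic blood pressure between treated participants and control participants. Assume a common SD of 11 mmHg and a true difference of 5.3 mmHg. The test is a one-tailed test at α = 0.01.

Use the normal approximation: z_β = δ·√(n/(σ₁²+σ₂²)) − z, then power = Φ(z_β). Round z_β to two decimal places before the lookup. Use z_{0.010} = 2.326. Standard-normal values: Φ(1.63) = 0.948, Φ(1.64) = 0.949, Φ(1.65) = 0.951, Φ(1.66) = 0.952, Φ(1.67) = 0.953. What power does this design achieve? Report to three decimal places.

z_β = δ·√(n/(σ₁²+σ₂²)) − z_α
    = 5.3 · √(137/242) − 2.326
    = 5.3 · 0.75241 − 2.326
    = 3.9878 − 2.326 = 1.6618 → 1.66
Power = Φ(1.66) = 0.952.

Power ≈ 0.952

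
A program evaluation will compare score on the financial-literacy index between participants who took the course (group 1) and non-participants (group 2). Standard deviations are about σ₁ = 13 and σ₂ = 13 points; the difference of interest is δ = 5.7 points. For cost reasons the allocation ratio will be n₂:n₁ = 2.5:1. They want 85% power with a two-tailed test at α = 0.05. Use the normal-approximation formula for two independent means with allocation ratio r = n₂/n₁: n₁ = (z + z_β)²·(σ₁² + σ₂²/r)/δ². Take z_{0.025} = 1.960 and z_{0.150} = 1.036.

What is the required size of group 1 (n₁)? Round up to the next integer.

n₁ = (z_{α/2} + z_β)² · (σ₁² + σ₂²/r) / δ²
   = (1.960 + 1.036)² · (13² + 13²/2.5) / 5.7²
   = 8.9760 · (169 + 67.6) / 32.49
   = 8.9760 · 236.6 / 32.49
   = 65.37
Round up → n₁ = 66; n₂ = r·n₁ = 2.5 × 66 = 165.

n₁ = 66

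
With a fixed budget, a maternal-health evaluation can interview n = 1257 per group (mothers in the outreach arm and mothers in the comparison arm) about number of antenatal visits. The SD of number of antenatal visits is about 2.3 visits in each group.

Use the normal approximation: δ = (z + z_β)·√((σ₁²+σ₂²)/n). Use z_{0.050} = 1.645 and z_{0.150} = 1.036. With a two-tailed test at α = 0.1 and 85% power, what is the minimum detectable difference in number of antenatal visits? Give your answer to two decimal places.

Minimum detectable difference ≈ 0.25 visits

δ = (z_{α/2} + z_β) · √((σ₁²+σ₂²)/n)
  = (1.645 + 1.036) · √(10.58/1257)
  = 2.681 · √0.00842
  = 2.681 · 0.0917
  = 0.2460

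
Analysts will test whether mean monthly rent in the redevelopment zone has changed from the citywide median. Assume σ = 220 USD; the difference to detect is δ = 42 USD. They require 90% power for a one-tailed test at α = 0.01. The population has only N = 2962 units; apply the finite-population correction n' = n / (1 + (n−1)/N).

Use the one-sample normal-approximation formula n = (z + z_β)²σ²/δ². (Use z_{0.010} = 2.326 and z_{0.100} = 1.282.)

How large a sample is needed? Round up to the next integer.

n = 319

n = (z_α + z_β)² · σ² / δ²
  = (2.326 + 1.282)² · 220² / 42²
  = 13.0177 · 48400 / 1764
  = 357.17
Finite-population correction (N = 2962): 357.17 / (1 + (357.17 − 1)/2962) = 318.83.
Round up → n = 319.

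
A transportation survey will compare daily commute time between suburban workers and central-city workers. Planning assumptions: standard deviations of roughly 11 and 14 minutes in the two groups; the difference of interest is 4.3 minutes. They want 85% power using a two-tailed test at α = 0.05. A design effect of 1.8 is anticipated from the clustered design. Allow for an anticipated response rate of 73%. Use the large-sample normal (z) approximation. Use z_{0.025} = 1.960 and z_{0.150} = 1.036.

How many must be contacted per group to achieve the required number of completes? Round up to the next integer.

n = 380 per group

n = (z_{α/2} + z_β)² · (σ₁² + σ₂²) / δ²
  = (1.960 + 1.036)² · (11² + 14² = 317) / 4.3²
  = 8.9760 · 317 / 18.49
  = 153.89
Design effect: 1.8 × 153.89 = 277.00.
Adjust for 73% response: 277.00 / 0.73 = 379.45.
Round up → n = 380 per group.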